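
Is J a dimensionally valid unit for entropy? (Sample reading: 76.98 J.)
No

entropy has SI base units: kg * m^2 / (s^2 * K)
J does NOT reduce to kg * m^2 / (s^2 * K); a valid unit for entropy would be e.g. J/K.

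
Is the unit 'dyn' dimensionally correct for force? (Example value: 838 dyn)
Yes

force has SI base units: kg * m / s^2
dyn reduces to the same SI base units, so it is a valid unit for force.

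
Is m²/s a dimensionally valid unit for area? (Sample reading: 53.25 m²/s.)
No

area has SI base units: m^2
m²/s does NOT reduce to m^2; a valid unit for area would be e.g. m².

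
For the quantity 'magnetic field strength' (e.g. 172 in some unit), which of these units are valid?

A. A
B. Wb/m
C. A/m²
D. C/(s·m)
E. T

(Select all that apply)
D

magnetic field strength has SI base units: A / m

Checking each option against A / m:
  A. A: ✗ does not match
  B. Wb/m: ✗ does not match
  C. A/m²: ✗ does not match
  D. C/(s·m): ✓ matches
  E. T: ✗ does not match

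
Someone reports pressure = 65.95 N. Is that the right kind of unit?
No

pressure has SI base units: kg / (m * s^2)
N does NOT reduce to kg / (m * s^2); a valid unit for pressure would be e.g. Pa.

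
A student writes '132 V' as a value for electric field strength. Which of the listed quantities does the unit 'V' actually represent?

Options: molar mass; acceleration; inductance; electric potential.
electric potential

electric field strength should have units dimensionally equivalent to kg * m / (A * s^3) (e.g. V/m).
The given unit 'V' reduces to kg * m^2 / (A * s^3). Of the listed options, that is the dimensionality of electric potential.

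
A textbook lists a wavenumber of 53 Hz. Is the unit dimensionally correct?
No

wavenumber has SI base units: 1 / m
Hz does NOT reduce to 1 / m; a valid unit for wavenumber would be e.g. 1/m.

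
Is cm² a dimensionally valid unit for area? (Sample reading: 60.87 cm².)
Yes

area has SI base units: m^2
cm² reduces to the same SI base units, so it is a valid unit for area.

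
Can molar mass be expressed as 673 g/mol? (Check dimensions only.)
Yes

molar mass has SI base units: kg / mol
g/mol reduces to the same SI base units, so it is a valid unit for molar mass.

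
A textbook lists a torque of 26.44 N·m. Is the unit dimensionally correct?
Yes

torque has SI base units: kg * m^2 / s^2
N·m reduces to the same SI base units, so it is a valid unit for torque.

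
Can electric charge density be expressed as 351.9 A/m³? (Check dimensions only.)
No

electric charge density has SI base units: A * s / m^3
A/m³ does NOT reduce to A * s / m^3; a valid unit for electric charge density would be e.g. C/m³.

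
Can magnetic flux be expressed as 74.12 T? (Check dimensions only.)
No

magnetic flux has SI base units: kg * m^2 / (A * s^2)
T does NOT reduce to kg * m^2 / (A * s^2); a valid unit for magnetic flux would be e.g. Wb.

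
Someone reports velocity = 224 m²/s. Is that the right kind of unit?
No

velocity has SI base units: m / s
m²/s does NOT reduce to m / s; a valid unit for velocity would be e.g. m/s.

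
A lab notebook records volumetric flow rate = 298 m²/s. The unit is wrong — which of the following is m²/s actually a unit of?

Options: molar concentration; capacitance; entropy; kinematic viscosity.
kinematic viscosity

volumetric flow rate should have units dimensionally equivalent to m^3 / s (e.g. m³/s).
The given unit 'm²/s' reduces to m^2 / s. Of the listed options, that is the dimensionality of kinematic viscosity.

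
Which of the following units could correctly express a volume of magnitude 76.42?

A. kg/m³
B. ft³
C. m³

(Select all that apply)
B, C

volume has SI base units: m^3

Checking each option against m^3:
  A. kg/m³: ✗ does not match
  B. ft³: ✓ matches
  C. m³: ✓ matches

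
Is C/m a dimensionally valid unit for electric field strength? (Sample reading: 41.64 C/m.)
No

electric field strength has SI base units: kg * m / (A * s^3)
C/m does NOT reduce to kg * m / (A * s^3); a valid unit for electric field strength would be e.g. V/m.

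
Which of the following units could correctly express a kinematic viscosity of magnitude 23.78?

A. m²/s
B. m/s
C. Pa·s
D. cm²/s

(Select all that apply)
A, D

kinematic viscosity has SI base units: m^2 / s

Checking each option against m^2 / s:
  A. m²/s: ✓ matches
  B. m/s: ✗ does not match
  C. Pa·s: ✗ does not match
  D. cm²/s: ✓ matches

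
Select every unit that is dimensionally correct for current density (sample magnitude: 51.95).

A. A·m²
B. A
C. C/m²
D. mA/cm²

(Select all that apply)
D

current density has SI base units: A / m^2

Checking each option against A / m^2:
  A. A·m²: ✗ does not match
  B. A: ✗ does not match
  C. C/m²: ✗ does not match
  D. mA/cm²: ✓ matches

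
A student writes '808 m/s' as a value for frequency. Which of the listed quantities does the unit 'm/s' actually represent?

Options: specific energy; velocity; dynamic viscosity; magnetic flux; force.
velocity

frequency should have units dimensionally equivalent to 1 / s (e.g. Hz).
The given unit 'm/s' reduces to m / s. Of the listed options, that is the dimensionality of velocity.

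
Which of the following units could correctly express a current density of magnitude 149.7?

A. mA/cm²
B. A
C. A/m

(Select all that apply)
A

current density has SI base units: A / m^2

Checking each option against A / m^2:
  A. mA/cm²: ✓ matches
  B. A: ✗ does not match
  C. A/m: ✗ does not match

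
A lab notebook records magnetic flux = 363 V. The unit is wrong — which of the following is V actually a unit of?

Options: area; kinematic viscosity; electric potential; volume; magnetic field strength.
electric potential

magnetic flux should have units dimensionally equivalent to kg * m^2 / (A * s^2) (e.g. Wb).
The given unit 'V' reduces to kg * m^2 / (A * s^3). Of the listed options, that is the dimensionality of electric potential.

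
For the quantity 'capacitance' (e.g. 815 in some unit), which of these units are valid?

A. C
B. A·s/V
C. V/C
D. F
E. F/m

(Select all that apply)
B, D

capacitance has SI base units: A^2 * s^4 / (kg * m^2)

Checking each option against A^2 * s^4 / (kg * m^2):
  A. C: ✗ does not match
  B. A·s/V: ✓ matches
  C. V/C: ✗ does not match
  D. F: ✓ matches
  E. F/m: ✗ does not match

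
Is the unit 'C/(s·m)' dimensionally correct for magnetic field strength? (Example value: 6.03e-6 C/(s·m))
Yes

magnetic field strength has SI base units: A / m
C/(s·m) reduces to the same SI base units, so it is a valid unit for magnetic field strength.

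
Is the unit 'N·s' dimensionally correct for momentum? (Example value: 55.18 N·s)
Yes

momentum has SI base units: kg * m / s
N·s reduces to the same SI base units, so it is a valid unit for momentum.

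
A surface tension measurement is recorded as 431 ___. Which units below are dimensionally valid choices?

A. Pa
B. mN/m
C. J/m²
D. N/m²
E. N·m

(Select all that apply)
B, C

surface tension has SI base units: kg / s^2

Checking each option against kg / s^2:
  A. Pa: ✗ does not match
  B. mN/m: ✓ matches
  C. J/m²: ✓ matches
  D. N/m²: ✗ does not match
  E. N·m: ✗ does not match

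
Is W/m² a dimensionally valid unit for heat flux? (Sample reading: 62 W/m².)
Yes

heat flux has SI base units: kg / s^3
W/m² reduces to the same SI base units, so it is a valid unit for heat flux.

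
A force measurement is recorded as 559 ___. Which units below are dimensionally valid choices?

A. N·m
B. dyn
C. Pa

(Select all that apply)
B

force has SI base units: kg * m / s^2

Checking each option against kg * m / s^2:
  A. N·m: ✗ does not match
  B. dyn: ✓ matches
  C. Pa: ✗ does not match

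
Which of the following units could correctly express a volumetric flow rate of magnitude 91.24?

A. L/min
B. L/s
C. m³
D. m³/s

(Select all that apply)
A, B, D

volumetric flow rate has SI base units: m^3 / s

Checking each option against m^3 / s:
  A. L/min: ✓ matches
  B. L/s: ✓ matches
  C. m³: ✗ does not match
  D. m³/s: ✓ matches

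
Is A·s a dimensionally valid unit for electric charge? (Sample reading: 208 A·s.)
Yes

electric charge has SI base units: A * s
A·s reduces to the same SI base units, so it is a valid unit for electric charge.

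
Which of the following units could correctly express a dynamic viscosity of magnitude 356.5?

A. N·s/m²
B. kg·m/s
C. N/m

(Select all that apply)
A

dynamic viscosity has SI base units: kg / (m * s)

Checking each option against kg / (m * s):
  A. N·s/m²: ✓ matches
  B. kg·m/s: ✗ does not match
  C. N/m: ✗ does not match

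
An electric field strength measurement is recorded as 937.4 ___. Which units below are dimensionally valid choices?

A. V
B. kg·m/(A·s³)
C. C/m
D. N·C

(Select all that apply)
B

electric field strength has SI base units: kg * m / (A * s^3)

Checking each option against kg * m / (A * s^3):
  A. V: ✗ does not match
  B. kg·m/(A·s³): ✓ matches
  C. C/m: ✗ does not match
  D. N·C: ✗ does not match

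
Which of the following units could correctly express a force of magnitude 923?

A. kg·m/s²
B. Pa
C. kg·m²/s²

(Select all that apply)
A

force has SI base units: kg * m / s^2

Checking each option against kg * m / s^2:
  A. kg·m/s²: ✓ matches
  B. Pa: ✗ does not match
  C. kg·m²/s²: ✗ does not match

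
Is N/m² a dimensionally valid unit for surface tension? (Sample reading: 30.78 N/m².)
No

surface tension has SI base units: kg / s^2
N/m² does NOT reduce to kg / s^2; a valid unit for surface tension would be e.g. N/m.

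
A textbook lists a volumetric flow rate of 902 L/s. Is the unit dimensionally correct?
Yes

volumetric flow rate has SI base units: m^3 / s
L/s reduces to the same SI base units, so it is a valid unit for volumetric flow rate.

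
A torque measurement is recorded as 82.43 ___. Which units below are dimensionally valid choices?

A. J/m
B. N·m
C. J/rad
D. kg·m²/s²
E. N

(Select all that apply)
B, C, D

torque has SI base units: kg * m^2 / s^2

Checking each option against kg * m^2 / s^2:
  A. J/m: ✗ does not match
  B. N·m: ✓ matches
  C. J/rad: ✓ matches
  D. kg·m²/s²: ✓ matches
  E. N: ✗ does not match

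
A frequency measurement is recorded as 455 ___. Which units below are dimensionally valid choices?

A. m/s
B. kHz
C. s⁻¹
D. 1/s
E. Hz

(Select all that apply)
B, C, D, E

frequency has SI base units: 1 / s

Checking each option against 1 / s:
  A. m/s: ✗ does not match
  B. kHz: ✓ matches
  C. s⁻¹: ✓ matches
  D. 1/s: ✓ matches
  E. Hz: ✓ matches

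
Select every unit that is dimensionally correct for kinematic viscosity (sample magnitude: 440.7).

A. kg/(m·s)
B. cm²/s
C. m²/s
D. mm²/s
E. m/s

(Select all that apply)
B, C, D

kinematic viscosity has SI base units: m^2 / s

Checking each option against m^2 / s:
  A. kg/(m·s): ✗ does not match
  B. cm²/s: ✓ matches
  C. m²/s: ✓ matches
  D. mm²/s: ✓ matches
  E. m/s: ✗ does not match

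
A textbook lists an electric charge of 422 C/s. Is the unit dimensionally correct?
No

electric charge has SI base units: A * s
C/s does NOT reduce to A * s; a valid unit for electric charge would be e.g. C.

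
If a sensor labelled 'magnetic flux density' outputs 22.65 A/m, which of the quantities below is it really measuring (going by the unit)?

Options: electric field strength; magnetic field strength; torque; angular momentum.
magnetic field strength

magnetic flux density should have units dimensionally equivalent to kg / (A * s^2) (e.g. T).
The given unit 'A/m' reduces to A / m. Of the listed options, that is the dimensionality of magnetic field strength.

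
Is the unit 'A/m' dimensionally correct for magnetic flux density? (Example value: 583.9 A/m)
No

magnetic flux density has SI base units: kg / (A * s^2)
A/m does NOT reduce to kg / (A * s^2); a valid unit for magnetic flux density would be e.g. T.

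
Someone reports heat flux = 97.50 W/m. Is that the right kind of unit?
No

heat flux has SI base units: kg / s^3
W/m does NOT reduce to kg / s^3; a valid unit for heat flux would be e.g. W/m².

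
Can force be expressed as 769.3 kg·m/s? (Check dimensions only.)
No

force has SI base units: kg * m / s^2
kg·m/s does NOT reduce to kg * m / s^2; a valid unit for force would be e.g. N.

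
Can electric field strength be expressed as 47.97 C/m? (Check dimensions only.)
No

electric field strength has SI base units: kg * m / (A * s^3)
C/m does NOT reduce to kg * m / (A * s^3); a valid unit for electric field strength would be e.g. V/m.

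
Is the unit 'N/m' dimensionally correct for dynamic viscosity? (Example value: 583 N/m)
No

dynamic viscosity has SI base units: kg / (m * s)
N/m does NOT reduce to kg / (m * s); a valid unit for dynamic viscosity would be e.g. Pa·s.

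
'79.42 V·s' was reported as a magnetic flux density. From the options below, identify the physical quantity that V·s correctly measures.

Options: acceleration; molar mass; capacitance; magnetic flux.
magnetic flux

magnetic flux density should have units dimensionally equivalent to kg / (A * s^2) (e.g. T).
The given unit 'V·s' reduces to kg * m^2 / (A * s^2). Of the listed options, that is the dimensionality of magnetic flux.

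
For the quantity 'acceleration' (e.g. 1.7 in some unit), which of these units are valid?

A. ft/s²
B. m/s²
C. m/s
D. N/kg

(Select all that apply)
A, B, D

acceleration has SI base units: m / s^2

Checking each option against m / s^2:
  A. ft/s²: ✓ matches
  B. m/s²: ✓ matches
  C. m/s: ✗ does not match
  D. N/kg: ✓ matches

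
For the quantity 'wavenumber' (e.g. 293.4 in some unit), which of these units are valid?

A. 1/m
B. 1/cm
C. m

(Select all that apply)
A, B

wavenumber has SI base units: 1 / m

Checking each option against 1 / m:
  A. 1/m: ✓ matches
  B. 1/cm: ✓ matches
  C. m: ✗ does not match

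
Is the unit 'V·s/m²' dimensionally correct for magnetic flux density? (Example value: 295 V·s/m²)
Yes

magnetic flux density has SI base units: kg / (A * s^2)
V·s/m² reduces to the same SI base units, so it is a valid unit for magnetic flux density.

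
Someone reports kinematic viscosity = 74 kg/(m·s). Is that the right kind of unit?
No

kinematic viscosity has SI base units: m^2 / s
kg/(m·s) does NOT reduce to m^2 / s; a valid unit for kinematic viscosity would be e.g. m²/s.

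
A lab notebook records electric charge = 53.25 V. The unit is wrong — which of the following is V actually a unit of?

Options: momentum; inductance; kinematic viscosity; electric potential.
electric potential

electric charge should have units dimensionally equivalent to A * s (e.g. C).
The given unit 'V' reduces to kg * m^2 / (A * s^3). Of the listed options, that is the dimensionality of electric potential.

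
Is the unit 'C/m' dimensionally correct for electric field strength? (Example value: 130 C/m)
No

electric field strength has SI base units: kg * m / (A * s^3)
C/m does NOT reduce to kg * m / (A * s^3); a valid unit for electric field strength would be e.g. V/m.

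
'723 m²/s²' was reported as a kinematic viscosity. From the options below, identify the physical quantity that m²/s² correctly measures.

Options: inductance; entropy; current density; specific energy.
specific energy

kinematic viscosity should have units dimensionally equivalent to m^2 / s (e.g. m²/s).
The given unit 'm²/s²' reduces to m^2 / s^2. Of the listed options, that is the dimensionality of specific energy.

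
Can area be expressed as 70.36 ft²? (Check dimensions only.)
Yes

area has SI base units: m^2
ft² reduces to the same SI base units, so it is a valid unit for area.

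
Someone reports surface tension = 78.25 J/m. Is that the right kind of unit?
No

surface tension has SI base units: kg / s^2
J/m does NOT reduce to kg / s^2; a valid unit for surface tension would be e.g. N/m.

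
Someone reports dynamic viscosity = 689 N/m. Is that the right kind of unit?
No

dynamic viscosity has SI base units: kg / (m * s)
N/m does NOT reduce to kg / (m * s); a valid unit for dynamic viscosity would be e.g. Pa·s.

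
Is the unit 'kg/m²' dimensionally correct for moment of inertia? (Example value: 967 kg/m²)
No

moment of inertia has SI base units: kg * m^2
kg/m² does NOT reduce to kg * m^2; a valid unit for moment of inertia would be e.g. kg·m².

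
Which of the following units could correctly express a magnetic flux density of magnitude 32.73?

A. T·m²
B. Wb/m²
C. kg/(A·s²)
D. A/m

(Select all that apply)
B, C

magnetic flux density has SI base units: kg / (A * s^2)

Checking each option against kg / (A * s^2):
  A. T·m²: ✗ does not match
  B. Wb/m²: ✓ matches
  C. kg/(A·s²): ✓ matches
  D. A/m: ✗ does not match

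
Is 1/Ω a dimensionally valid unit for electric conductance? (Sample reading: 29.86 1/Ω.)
Yes

electric conductance has SI base units: A^2 * s^3 / (kg * m^2)
1/Ω reduces to the same SI base units, so it is a valid unit for electric conductance.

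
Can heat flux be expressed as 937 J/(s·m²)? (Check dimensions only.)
Yes

heat flux has SI base units: kg / s^3
J/(s·m²) reduces to the same SI base units, so it is a valid unit for heat flux.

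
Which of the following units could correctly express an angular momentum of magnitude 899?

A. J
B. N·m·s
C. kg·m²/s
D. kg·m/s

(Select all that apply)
B, C

angular momentum has SI base units: kg * m^2 / s

Checking each option against kg * m^2 / s:
  A. J: ✗ does not match
  B. N·m·s: ✓ matches
  C. kg·m²/s: ✓ matches
  D. kg·m/s: ✗ does not match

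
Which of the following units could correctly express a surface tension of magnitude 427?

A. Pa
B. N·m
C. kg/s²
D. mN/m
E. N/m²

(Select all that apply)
C, D

surface tension has SI base units: kg / s^2

Checking each option against kg / s^2:
  A. Pa: ✗ does not match
  B. N·m: ✗ does not match
  C. kg/s²: ✓ matches
  D. mN/m: ✓ matches
  E. N/m²: ✗ does not match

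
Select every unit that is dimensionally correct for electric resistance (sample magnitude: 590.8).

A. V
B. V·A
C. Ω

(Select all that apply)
C

electric resistance has SI base units: kg * m^2 / (A^2 * s^3)

Checking each option against kg * m^2 / (A^2 * s^3):
  A. V: ✗ does not match
  B. V·A: ✗ does not match
  C. Ω: ✓ matches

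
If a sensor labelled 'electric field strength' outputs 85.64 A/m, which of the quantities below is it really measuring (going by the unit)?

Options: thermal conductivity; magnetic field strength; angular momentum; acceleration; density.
magnetic field strength

electric field strength should have units dimensionally equivalent to kg * m / (A * s^3) (e.g. V/m).
The given unit 'A/m' reduces to A / m. Of the listed options, that is the dimensionality of magnetic field strength.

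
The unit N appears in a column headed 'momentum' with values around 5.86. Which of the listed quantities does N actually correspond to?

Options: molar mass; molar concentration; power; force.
force

momentum should have units dimensionally equivalent to kg * m / s (e.g. kg·m/s).
The given unit 'N' reduces to kg * m / s^2. Of the listed options, that is the dimensionality of force.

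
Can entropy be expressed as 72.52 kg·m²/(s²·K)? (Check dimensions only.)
Yes

entropy has SI base units: kg * m^2 / (s^2 * K)
kg·m²/(s²·K) reduces to the same SI base units, so it is a valid unit for entropy.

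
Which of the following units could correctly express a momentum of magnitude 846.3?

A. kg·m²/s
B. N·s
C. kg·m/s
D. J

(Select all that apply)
B, C

momentum has SI base units: kg * m / s

Checking each option against kg * m / s:
  A. kg·m²/s: ✗ does not match
  B. N·s: ✓ matches
  C. kg·m/s: ✓ matches
  D. J: ✗ does not match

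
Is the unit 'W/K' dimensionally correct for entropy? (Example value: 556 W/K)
No

entropy has SI base units: kg * m^2 / (s^2 * K)
W/K does NOT reduce to kg * m^2 / (s^2 * K); a valid unit for entropy would be e.g. J/K.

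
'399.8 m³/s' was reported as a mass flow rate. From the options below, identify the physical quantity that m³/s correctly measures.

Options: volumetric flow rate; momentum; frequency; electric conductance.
volumetric flow rate

mass flow rate should have units dimensionally equivalent to kg / s (e.g. kg/s).
The given unit 'm³/s' reduces to m^3 / s. Of the listed options, that is the dimensionality of volumetric flow rate.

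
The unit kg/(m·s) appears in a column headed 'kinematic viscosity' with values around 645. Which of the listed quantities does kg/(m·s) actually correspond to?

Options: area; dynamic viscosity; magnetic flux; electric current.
dynamic viscosity

kinematic viscosity should have units dimensionally equivalent to m^2 / s (e.g. m²/s).
The given unit 'kg/(m·s)' reduces to kg / (m * s). Of the listed options, that is the dimensionality of dynamic viscosity.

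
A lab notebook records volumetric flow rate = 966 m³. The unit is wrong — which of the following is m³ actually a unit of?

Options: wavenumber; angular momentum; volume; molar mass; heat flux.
volume

volumetric flow rate should have units dimensionally equivalent to m^3 / s (e.g. m³/s).
The given unit 'm³' reduces to m^3. Of the listed options, that is the dimensionality of volume.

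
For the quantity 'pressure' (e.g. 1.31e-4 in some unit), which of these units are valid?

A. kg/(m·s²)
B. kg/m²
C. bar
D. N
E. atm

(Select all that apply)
A, C, E

pressure has SI base units: kg / (m * s^2)

Checking each option against kg / (m * s^2):
  A. kg/(m·s²): ✓ matches
  B. kg/m²: ✗ does not match
  C. bar: ✓ matches
  D. N: ✗ does not match
  E. atm: ✓ matches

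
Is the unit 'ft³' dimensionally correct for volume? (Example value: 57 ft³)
Yes

volume has SI base units: m^3
ft³ reduces to the same SI base units, so it is a valid unit for volume.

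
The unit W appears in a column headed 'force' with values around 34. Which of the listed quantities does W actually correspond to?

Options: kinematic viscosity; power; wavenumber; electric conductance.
power

force should have units dimensionally equivalent to kg * m / s^2 (e.g. N).
The given unit 'W' reduces to kg * m^2 / s^3. Of the listed options, that is the dimensionality of power.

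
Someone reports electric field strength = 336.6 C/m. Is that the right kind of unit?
No

electric field strength has SI base units: kg * m / (A * s^3)
C/m does NOT reduce to kg * m / (A * s^3); a valid unit for electric field strength would be e.g. V/m.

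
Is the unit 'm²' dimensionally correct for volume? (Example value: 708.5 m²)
No

volume has SI base units: m^3
m² does NOT reduce to m^3; a valid unit for volume would be e.g. m³.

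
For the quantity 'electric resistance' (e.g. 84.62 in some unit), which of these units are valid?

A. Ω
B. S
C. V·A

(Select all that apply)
A

electric resistance has SI base units: kg * m^2 / (A^2 * s^3)

Checking each option against kg * m^2 / (A^2 * s^3):
  A. Ω: ✓ matches
  B. S: ✗ does not match
  C. V·A: ✗ does not match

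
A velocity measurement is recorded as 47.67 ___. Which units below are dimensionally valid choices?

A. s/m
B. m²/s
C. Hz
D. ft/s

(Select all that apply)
D

velocity has SI base units: m / s

Checking each option against m / s:
  A. s/m: ✗ does not match
  B. m²/s: ✗ does not match
  C. Hz: ✗ does not match
  D. ft/s: ✓ matches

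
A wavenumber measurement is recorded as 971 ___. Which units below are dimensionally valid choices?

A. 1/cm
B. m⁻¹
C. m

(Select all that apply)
A, B

wavenumber has SI base units: 1 / m

Checking each option against 1 / m:
  A. 1/cm: ✓ matches
  B. m⁻¹: ✓ matches
  C. m: ✗ does not match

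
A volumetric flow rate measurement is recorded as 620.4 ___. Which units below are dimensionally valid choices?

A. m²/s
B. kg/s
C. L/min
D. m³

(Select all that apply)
C

volumetric flow rate has SI base units: m^3 / s

Checking each option against m^3 / s:
  A. m²/s: ✗ does not match
  B. kg/s: ✗ does not match
  C. L/min: ✓ matches
  D. m³: ✗ does not match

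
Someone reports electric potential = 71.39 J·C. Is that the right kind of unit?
No

electric potential has SI base units: kg * m^2 / (A * s^3)
J·C does NOT reduce to kg * m^2 / (A * s^3); a valid unit for electric potential would be e.g. V.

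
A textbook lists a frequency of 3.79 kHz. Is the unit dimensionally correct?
Yes

frequency has SI base units: 1 / s
kHz reduces to the same SI base units, so it is a valid unit for frequency.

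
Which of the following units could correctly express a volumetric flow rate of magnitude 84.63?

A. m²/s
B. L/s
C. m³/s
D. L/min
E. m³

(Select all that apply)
B, C, D

volumetric flow rate has SI base units: m^3 / s

Checking each option against m^3 / s:
  A. m²/s: ✗ does not match
  B. L/s: ✓ matches
  C. m³/s: ✓ matches
  D. L/min: ✓ matches
  E. m³: ✗ does not match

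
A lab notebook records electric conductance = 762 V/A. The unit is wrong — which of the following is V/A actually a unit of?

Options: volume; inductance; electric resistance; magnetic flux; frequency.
electric resistance

electric conductance should have units dimensionally equivalent to A^2 * s^3 / (kg * m^2) (e.g. S).
The given unit 'V/A' reduces to kg * m^2 / (A^2 * s^3). Of the listed options, that is the dimensionality of electric resistance.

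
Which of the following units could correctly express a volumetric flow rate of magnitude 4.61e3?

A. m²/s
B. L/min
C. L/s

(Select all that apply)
B, C

volumetric flow rate has SI base units: m^3 / s

Checking each option against m^3 / s:
  A. m²/s: ✗ does not match
  B. L/min: ✓ matches
  C. L/s: ✓ matches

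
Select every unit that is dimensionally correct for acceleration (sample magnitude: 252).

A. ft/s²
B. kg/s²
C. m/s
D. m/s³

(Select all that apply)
A

acceleration has SI base units: m / s^2

Checking each option against m / s^2:
  A. ft/s²: ✓ matches
  B. kg/s²: ✗ does not match
  C. m/s: ✗ does not match
  D. m/s³: ✗ does not match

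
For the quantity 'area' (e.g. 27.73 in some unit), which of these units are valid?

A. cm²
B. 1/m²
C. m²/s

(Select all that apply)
A

area has SI base units: m^2

Checking each option against m^2:
  A. cm²: ✓ matches
  B. 1/m²: ✗ does not match
  C. m²/s: ✗ does not match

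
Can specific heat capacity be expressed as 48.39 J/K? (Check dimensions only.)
No

specific heat capacity has SI base units: m^2 / (s^2 * K)
J/K does NOT reduce to m^2 / (s^2 * K); a valid unit for specific heat capacity would be e.g. J/(kg·K).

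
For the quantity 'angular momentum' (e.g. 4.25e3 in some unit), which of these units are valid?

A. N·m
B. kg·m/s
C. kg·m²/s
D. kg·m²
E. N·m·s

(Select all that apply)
C, E

angular momentum has SI base units: kg * m^2 / s

Checking each option against kg * m^2 / s:
  A. N·m: ✗ does not match
  B. kg·m/s: ✗ does not match
  C. kg·m²/s: ✓ matches
  D. kg·m²: ✗ does not match
  E. N·m·s: ✓ matches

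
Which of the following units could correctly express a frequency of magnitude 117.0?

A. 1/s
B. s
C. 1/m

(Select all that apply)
A

frequency has SI base units: 1 / s

Checking each option against 1 / s:
  A. 1/s: ✓ matches
  B. s: ✗ does not match
  C. 1/m: ✗ does not match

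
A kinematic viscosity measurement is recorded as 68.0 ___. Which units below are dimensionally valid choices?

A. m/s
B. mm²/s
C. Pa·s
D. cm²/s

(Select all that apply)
B, D

kinematic viscosity has SI base units: m^2 / s

Checking each option against m^2 / s:
  A. m/s: ✗ does not match
  B. mm²/s: ✓ matches
  C. Pa·s: ✗ does not match
  D. cm²/s: ✓ matches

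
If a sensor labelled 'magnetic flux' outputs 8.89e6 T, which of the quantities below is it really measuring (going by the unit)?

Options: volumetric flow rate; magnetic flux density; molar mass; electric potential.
magnetic flux density

magnetic flux should have units dimensionally equivalent to kg * m^2 / (A * s^2) (e.g. Wb).
The given unit 'T' reduces to kg / (A * s^2). Of the listed options, that is the dimensionality of magnetic flux density.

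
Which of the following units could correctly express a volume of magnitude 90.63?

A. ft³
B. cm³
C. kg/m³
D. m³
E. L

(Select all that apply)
A, B, D, E

volume has SI base units: m^3

Checking each option against m^3:
  A. ft³: ✓ matches
  B. cm³: ✓ matches
  C. kg/m³: ✗ does not match
  D. m³: ✓ matches
  E. L: ✓ matches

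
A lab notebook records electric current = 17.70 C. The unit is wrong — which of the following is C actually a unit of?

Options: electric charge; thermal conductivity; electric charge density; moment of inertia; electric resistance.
electric charge

electric current should have units dimensionally equivalent to A (e.g. A).
The given unit 'C' reduces to A * s. Of the listed options, that is the dimensionality of electric charge.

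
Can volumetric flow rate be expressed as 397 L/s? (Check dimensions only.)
Yes

volumetric flow rate has SI base units: m^3 / s
L/s reduces to the same SI base units, so it is a valid unit for volumetric flow rate.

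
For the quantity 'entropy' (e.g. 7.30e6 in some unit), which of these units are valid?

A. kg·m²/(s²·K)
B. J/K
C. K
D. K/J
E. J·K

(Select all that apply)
A, B

entropy has SI base units: kg * m^2 / (s^2 * K)

Checking each option against kg * m^2 / (s^2 * K):
  A. kg·m²/(s²·K): ✓ matches
  B. J/K: ✓ matches
  C. K: ✗ does not match
  D. K/J: ✗ does not match
  E. J·K: ✗ does not match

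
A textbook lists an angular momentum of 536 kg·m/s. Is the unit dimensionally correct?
No

angular momentum has SI base units: kg * m^2 / s
kg·m/s does NOT reduce to kg * m^2 / s; a valid unit for angular momentum would be e.g. kg·m²/s.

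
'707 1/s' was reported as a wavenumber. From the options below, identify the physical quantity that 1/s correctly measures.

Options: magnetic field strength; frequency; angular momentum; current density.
frequency

wavenumber should have units dimensionally equivalent to 1 / m (e.g. 1/m).
The given unit '1/s' reduces to 1 / s. Of the listed options, that is the dimensionality of frequency.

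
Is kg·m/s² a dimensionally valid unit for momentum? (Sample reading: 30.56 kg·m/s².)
No

momentum has SI base units: kg * m / s
kg·m/s² does NOT reduce to kg * m / s; a valid unit for momentum would be e.g. kg·m/s.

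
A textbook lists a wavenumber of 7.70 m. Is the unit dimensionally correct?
No

wavenumber has SI base units: 1 / m
m does NOT reduce to 1 / m; a valid unit for wavenumber would be e.g. 1/m.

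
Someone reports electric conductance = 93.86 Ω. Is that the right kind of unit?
No

electric conductance has SI base units: A^2 * s^3 / (kg * m^2)
Ω does NOT reduce to A^2 * s^3 / (kg * m^2); a valid unit for electric conductance would be e.g. S.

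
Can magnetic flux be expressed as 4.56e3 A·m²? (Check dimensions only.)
No

magnetic flux has SI base units: kg * m^2 / (A * s^2)
A·m² does NOT reduce to kg * m^2 / (A * s^2); a valid unit for magnetic flux would be e.g. Wb.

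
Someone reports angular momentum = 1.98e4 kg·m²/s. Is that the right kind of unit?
Yes

angular momentum has SI base units: kg * m^2 / s
kg·m²/s reduces to the same SI base units, so it is a valid unit for angular momentum.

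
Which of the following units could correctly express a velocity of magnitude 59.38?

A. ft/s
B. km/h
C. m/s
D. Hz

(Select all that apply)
A, B, C

velocity has SI base units: m / s

Checking each option against m / s:
  A. ft/s: ✓ matches
  B. km/h: ✓ matches
  C. m/s: ✓ matches
  D. Hz: ✗ does not match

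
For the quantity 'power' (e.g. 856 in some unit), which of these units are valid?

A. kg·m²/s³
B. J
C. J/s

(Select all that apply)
A, C

power has SI base units: kg * m^2 / s^3

Checking each option against kg * m^2 / s^3:
  A. kg·m²/s³: ✓ matches
  B. J: ✗ does not match
  C. J/s: ✓ matches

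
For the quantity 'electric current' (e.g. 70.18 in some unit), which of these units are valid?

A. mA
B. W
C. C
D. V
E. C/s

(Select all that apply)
A, E

electric current has SI base units: A

Checking each option against A:
  A. mA: ✓ matches
  B. W: ✗ does not match
  C. C: ✗ does not match
  D. V: ✗ does not match
  E. C/s: ✓ matches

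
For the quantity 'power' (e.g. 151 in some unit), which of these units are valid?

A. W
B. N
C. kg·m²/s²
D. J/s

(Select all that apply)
A, D

power has SI base units: kg * m^2 / s^3

Checking each option against kg * m^2 / s^3:
  A. W: ✓ matches
  B. N: ✗ does not match
  C. kg·m²/s²: ✗ does not match
  D. J/s: ✓ matches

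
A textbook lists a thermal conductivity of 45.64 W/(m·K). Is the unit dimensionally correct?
Yes

thermal conductivity has SI base units: kg * m / (s^3 * K)
W/(m·K) reduces to the same SI base units, so it is a valid unit for thermal conductivity.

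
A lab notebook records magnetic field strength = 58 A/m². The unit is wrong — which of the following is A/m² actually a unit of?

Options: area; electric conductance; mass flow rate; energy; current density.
current density

magnetic field strength should have units dimensionally equivalent to A / m (e.g. A/m).
The given unit 'A/m²' reduces to A / m^2. Of the listed options, that is the dimensionality of current density.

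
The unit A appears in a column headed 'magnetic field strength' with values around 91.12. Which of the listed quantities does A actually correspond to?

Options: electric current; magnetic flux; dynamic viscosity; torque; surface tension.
electric current

magnetic field strength should have units dimensionally equivalent to A / m (e.g. A/m).
The given unit 'A' reduces to A. Of the listed options, that is the dimensionality of electric current.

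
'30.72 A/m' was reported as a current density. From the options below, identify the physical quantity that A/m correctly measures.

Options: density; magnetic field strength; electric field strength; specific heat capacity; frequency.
magnetic field strength

current density should have units dimensionally equivalent to A / m^2 (e.g. A/m²).
The given unit 'A/m' reduces to A / m. Of the listed options, that is the dimensionality of magnetic field strength.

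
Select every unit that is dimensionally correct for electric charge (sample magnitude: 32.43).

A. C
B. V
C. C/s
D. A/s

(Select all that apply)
A

electric charge has SI base units: A * s

Checking each option against A * s:
  A. C: ✓ matches
  B. V: ✗ does not match
  C. C/s: ✗ does not match
  D. A/s: ✗ does not match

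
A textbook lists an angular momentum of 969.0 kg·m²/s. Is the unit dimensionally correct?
Yes

angular momentum has SI base units: kg * m^2 / s
kg·m²/s reduces to the same SI base units, so it is a valid unit for angular momentum.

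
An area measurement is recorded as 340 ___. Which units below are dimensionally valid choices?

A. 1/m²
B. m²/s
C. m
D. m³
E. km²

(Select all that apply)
E

area has SI base units: m^2

Checking each option against m^2:
  A. 1/m²: ✗ does not match
  B. m²/s: ✗ does not match
  C. m: ✗ does not match
  D. m³: ✗ does not match
  E. km²: ✓ matches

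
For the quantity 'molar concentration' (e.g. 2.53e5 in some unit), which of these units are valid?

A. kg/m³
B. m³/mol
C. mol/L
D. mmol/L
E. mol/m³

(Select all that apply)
C, D, E

molar concentration has SI base units: mol / m^3

Checking each option against mol / m^3:
  A. kg/m³: ✗ does not match
  B. m³/mol: ✗ does not match
  C. mol/L: ✓ matches
  D. mmol/L: ✓ matches
  E. mol/m³: ✓ matches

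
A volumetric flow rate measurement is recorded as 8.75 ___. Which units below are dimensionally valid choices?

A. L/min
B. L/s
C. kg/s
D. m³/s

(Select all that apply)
A, B, D

volumetric flow rate has SI base units: m^3 / s

Checking each option against m^3 / s:
  A. L/min: ✓ matches
  B. L/s: ✓ matches
  C. kg/s: ✗ does not match
  D. m³/s: ✓ matches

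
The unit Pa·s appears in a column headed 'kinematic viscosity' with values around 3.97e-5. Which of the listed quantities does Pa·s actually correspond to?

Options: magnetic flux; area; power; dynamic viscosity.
dynamic viscosity

kinematic viscosity should have units dimensionally equivalent to m^2 / s (e.g. m²/s).
The given unit 'Pa·s' reduces to kg / (m * s). Of the listed options, that is the dimensionality of dynamic viscosity.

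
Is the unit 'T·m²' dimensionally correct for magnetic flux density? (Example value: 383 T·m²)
No

magnetic flux density has SI base units: kg / (A * s^2)
T·m² does NOT reduce to kg / (A * s^2); a valid unit for magnetic flux density would be e.g. T.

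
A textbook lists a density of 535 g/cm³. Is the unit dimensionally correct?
Yes

density has SI base units: kg / m^3
g/cm³ reduces to the same SI base units, so it is a valid unit for density.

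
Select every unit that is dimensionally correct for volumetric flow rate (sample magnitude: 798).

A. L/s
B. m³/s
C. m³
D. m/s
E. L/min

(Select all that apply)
A, B, E

volumetric flow rate has SI base units: m^3 / s

Checking each option against m^3 / s:
  A. L/s: ✓ matches
  B. m³/s: ✓ matches
  C. m³: ✗ does not match
  D. m/s: ✗ does not match
  E. L/min: ✓ matches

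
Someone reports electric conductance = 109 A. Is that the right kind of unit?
No

electric conductance has SI base units: A^2 * s^3 / (kg * m^2)
A does NOT reduce to A^2 * s^3 / (kg * m^2); a valid unit for electric conductance would be e.g. S.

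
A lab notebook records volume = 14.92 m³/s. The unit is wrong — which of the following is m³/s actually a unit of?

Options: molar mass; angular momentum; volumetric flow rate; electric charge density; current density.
volumetric flow rate

volume should have units dimensionally equivalent to m^3 (e.g. m³).
The given unit 'm³/s' reduces to m^3 / s. Of the listed options, that is the dimensionality of volumetric flow rate.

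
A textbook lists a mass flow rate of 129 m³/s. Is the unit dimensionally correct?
No

mass flow rate has SI base units: kg / s
m³/s does NOT reduce to kg / s; a valid unit for mass flow rate would be e.g. kg/s.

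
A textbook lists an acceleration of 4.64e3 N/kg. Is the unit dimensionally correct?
Yes

acceleration has SI base units: m / s^2
N/kg reduces to the same SI base units, so it is a valid unit for acceleration.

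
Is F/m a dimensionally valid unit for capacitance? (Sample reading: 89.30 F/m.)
No

capacitance has SI base units: A^2 * s^4 / (kg * m^2)
F/m does NOT reduce to A^2 * s^4 / (kg * m^2); a valid unit for capacitance would be e.g. F.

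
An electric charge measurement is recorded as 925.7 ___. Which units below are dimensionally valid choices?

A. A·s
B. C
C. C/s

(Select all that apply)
A, B

electric charge has SI base units: A * s

Checking each option against A * s:
  A. A·s: ✓ matches
  B. C: ✓ matches
  C. C/s: ✗ does not match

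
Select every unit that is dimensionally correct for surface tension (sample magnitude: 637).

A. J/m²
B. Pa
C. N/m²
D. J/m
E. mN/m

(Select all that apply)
A, E

surface tension has SI base units: kg / s^2

Checking each option against kg / s^2:
  A. J/m²: ✓ matches
  B. Pa: ✗ does not match
  C. N/m²: ✗ does not match
  D. J/m: ✗ does not match
  E. mN/m: ✓ matches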